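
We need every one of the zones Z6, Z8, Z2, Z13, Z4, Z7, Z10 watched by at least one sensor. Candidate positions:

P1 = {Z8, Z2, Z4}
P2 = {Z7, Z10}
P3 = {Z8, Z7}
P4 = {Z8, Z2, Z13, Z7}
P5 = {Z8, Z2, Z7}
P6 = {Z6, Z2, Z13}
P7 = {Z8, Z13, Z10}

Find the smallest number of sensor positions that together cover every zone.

P1, P2, P6 together cover {Z6, Z8, Z2, Z13, Z4, Z7, Z10} — every zone.
No 2 of the 7 sensor positions cover everything (all 21 pairs fall short), so 3 is minimum.

3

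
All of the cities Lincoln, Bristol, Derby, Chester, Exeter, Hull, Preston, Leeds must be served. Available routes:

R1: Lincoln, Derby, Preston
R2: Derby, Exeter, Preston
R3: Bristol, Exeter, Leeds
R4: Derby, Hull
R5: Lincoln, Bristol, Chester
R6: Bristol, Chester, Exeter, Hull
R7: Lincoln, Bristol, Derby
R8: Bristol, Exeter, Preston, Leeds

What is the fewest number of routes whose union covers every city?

R1, R3, R6 together cover {Lincoln, Bristol, Derby, Chester, Exeter, Hull, Preston, Leeds} — every city.
No 2 of the 8 routes cover everything (all 28 pairs fall short), so 3 is minimum.

3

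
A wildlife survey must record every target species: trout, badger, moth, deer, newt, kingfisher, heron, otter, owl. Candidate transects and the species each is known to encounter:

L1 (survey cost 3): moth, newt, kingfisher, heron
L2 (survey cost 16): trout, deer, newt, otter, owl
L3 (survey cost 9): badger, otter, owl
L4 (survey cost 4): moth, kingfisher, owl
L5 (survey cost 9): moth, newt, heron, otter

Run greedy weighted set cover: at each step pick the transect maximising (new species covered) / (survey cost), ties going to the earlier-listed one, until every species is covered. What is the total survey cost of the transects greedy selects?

Pick 1: L1 adds 4 new (moth, newt, kingfisher, heron) at survey cost 3 (ratio 4/3).
Pick 2: L3 adds 3 new (badger, otter, owl) at survey cost 9 (ratio 3/9).
Pick 3: L2 adds 2 new (trout, deer) at survey cost 16 (ratio 2/16).
Greedy total survey cost: 3 + 9 + 16 = 28.

28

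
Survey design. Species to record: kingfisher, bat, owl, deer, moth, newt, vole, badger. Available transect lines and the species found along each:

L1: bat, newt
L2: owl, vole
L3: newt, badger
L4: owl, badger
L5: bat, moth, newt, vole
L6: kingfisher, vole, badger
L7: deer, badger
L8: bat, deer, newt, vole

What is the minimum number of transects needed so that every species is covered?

4

L2, L5, L6, L7 together cover {kingfisher, bat, owl, deer, moth, newt, vole, badger} — every species.
No 3 of the 8 transects cover everything (all 56 triples fall short), so 4 is minimum.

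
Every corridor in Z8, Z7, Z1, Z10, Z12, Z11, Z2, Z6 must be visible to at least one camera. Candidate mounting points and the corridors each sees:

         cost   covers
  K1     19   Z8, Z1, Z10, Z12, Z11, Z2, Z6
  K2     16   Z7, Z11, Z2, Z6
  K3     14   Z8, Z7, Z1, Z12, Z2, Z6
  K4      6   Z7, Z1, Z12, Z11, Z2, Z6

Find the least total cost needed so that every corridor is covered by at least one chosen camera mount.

K1, K4 cover every corridor at cost 19 + 6 = 25.
Any cover uses at least 2 camera mounts; among all covering selections none totals below 25.

25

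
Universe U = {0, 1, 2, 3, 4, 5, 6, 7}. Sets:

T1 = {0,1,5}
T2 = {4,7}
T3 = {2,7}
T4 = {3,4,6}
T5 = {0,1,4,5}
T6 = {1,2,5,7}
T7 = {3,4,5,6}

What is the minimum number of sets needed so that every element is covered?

T1, T3, T4 together cover {0, 1, 2, 3, 4, 5, 6, 7} — every element.
No 2 of the 7 sets cover everything (all 21 pairs fall short), so 3 is minimum.

3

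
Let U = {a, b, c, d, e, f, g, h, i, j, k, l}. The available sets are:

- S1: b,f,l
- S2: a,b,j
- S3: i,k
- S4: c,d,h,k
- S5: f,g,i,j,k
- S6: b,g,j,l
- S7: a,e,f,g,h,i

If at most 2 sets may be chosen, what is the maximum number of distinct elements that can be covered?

Choosing S4, S7 covers {a, c, d, e, f, g, h, i, k} — 9 elements.
No choice of 2 sets does better; here b, j, l are left uncovered.

9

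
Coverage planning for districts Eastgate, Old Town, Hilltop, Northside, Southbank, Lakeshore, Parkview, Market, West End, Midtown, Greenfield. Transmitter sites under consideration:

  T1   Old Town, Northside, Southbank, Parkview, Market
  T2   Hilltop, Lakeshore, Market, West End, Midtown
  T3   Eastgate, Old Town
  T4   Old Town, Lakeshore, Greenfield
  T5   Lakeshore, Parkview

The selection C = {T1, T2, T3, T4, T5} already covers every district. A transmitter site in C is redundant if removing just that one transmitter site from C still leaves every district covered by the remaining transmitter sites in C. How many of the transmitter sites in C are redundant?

1

Drop T1: Northside, Southbank uncovered — not redundant.
Drop T2: Hilltop, West End, Midtown uncovered — not redundant.
Drop T3: Eastgate uncovered — not redundant.
Drop T4: Greenfield uncovered — not redundant.
Drop T5: the rest still cover every district — redundant.
1 redundant: T5.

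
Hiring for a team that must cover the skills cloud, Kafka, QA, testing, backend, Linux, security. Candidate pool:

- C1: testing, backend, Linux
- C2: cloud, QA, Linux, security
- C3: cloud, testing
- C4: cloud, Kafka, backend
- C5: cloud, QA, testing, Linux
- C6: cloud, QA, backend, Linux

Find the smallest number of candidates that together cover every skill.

C1, C2, C4 together cover {cloud, Kafka, QA, testing, backend, Linux, security} — every skill.
No 2 of the 6 candidates cover everything (all 15 pairs fall short), so 3 is minimum.

3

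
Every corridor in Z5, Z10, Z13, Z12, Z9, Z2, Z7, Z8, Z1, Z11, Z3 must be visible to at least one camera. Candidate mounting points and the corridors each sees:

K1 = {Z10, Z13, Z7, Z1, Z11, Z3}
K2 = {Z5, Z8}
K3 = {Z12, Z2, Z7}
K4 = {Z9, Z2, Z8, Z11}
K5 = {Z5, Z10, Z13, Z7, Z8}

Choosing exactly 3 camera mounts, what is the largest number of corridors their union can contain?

10

Choosing K1, K2, K3 covers {Z5, Z10, Z13, Z12, Z2, Z7, Z8, Z1, Z11, Z3} — 10 corridors.
No choice of 3 camera mounts does better; here Z9 is left uncovered.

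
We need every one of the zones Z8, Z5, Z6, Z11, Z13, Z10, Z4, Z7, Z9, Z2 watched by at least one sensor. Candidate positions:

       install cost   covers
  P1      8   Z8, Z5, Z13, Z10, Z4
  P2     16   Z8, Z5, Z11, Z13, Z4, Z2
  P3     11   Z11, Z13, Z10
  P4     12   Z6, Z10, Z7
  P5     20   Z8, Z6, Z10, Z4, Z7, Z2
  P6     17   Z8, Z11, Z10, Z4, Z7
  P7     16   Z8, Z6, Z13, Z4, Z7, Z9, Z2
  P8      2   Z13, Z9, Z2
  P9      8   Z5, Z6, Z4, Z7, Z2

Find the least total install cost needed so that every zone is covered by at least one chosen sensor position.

P6, P8, P9 cover every zone at install cost 17 + 2 + 8 = 27.
Any cover uses at least 3 sensor positions; among all covering selections none totals below 27.

27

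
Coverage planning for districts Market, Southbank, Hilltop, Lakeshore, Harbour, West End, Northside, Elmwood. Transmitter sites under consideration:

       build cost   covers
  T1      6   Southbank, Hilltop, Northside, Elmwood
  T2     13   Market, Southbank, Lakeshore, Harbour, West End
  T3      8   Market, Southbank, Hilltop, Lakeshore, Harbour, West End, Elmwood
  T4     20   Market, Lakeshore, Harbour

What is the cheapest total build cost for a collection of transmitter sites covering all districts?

T1, T3 cover every district at build cost 6 + 8 = 14.
Any cover uses at least 2 transmitter sites; among all covering selections none totals below 14.

14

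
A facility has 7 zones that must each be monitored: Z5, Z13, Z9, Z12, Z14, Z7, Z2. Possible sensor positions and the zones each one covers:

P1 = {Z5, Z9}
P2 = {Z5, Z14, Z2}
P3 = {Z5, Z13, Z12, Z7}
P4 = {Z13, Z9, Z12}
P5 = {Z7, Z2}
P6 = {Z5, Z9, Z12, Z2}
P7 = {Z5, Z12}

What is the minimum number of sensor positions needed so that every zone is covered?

3

P1, P2, P3 together cover {Z5, Z13, Z9, Z12, Z14, Z7, Z2} — every zone.
No 2 of the 7 sensor positions cover everything (all 21 pairs fall short), so 3 is minimum.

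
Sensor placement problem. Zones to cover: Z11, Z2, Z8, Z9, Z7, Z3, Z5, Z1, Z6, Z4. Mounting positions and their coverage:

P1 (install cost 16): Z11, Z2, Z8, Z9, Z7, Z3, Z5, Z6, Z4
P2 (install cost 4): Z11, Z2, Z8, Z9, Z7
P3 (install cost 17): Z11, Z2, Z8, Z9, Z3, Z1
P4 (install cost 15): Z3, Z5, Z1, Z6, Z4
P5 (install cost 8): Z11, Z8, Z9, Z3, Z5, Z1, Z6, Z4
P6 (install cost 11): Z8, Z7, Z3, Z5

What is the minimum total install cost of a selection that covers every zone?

P2, P5 cover every zone at install cost 4 + 8 = 12.
Any cover uses at least 2 sensor positions; among all covering selections none totals below 12.

12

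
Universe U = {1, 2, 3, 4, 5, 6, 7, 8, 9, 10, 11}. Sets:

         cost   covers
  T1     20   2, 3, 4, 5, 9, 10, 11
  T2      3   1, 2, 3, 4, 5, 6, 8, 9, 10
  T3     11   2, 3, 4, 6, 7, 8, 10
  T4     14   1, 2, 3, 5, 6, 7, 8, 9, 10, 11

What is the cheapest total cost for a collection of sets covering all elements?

17

T2, T4 cover every element at cost 3 + 14 = 17.
Any cover uses at least 2 sets; among all covering selections none totals below 17.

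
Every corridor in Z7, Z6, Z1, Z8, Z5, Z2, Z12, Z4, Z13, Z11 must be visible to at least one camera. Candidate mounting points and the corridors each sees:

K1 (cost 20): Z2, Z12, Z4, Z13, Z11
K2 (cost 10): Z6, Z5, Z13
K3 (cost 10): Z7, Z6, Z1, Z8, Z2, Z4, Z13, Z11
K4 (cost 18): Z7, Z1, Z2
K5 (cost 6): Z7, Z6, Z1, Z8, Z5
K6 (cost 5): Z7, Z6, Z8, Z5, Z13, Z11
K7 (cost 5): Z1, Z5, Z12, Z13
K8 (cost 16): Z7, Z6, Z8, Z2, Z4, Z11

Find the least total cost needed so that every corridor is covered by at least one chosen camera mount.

K3, K7 cover every corridor at cost 10 + 5 = 15.
Any cover uses at least 2 camera mounts; among all covering selections none totals below 15.
Greedy by coverage-per-cost would pick K6, K7, K3 for 20 — worse than the optimum 15.

15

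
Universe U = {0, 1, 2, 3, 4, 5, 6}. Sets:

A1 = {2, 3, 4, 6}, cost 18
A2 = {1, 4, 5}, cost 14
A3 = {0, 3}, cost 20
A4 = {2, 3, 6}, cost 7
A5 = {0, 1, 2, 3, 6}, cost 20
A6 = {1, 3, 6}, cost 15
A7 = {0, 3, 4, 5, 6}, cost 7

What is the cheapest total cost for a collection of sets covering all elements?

A5, A7 cover every element at cost 20 + 7 = 27.
Any cover uses at least 2 sets; among all covering selections none totals below 27.
Greedy by coverage-per-cost would pick A7, A4, A2 for 28 — worse than the optimum 27.

27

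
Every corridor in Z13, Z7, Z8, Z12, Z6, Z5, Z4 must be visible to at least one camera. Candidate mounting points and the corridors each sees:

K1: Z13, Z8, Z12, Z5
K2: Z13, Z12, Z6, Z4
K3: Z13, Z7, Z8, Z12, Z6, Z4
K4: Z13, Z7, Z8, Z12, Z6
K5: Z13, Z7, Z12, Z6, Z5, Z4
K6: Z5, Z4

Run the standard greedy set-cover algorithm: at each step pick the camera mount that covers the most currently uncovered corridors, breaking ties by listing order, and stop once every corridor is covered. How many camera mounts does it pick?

2

Pick 1: K3 covers 6 new corridors (Z13, Z7, Z8, Z12, Z6, Z4).
Pick 2: K1 covers 1 new corridors (Z5).
Greedy uses 2 camera mounts.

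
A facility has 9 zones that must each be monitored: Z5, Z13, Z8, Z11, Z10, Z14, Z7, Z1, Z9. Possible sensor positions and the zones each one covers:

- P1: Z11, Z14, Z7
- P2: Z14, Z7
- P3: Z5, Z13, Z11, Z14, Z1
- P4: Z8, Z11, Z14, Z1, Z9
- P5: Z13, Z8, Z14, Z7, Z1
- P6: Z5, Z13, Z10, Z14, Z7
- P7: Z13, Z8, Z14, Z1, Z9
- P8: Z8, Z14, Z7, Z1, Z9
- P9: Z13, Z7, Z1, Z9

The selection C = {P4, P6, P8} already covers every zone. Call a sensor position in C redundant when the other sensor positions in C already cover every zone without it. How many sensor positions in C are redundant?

1

Drop P4: Z11 uncovered — not redundant.
Drop P6: Z5, Z13, Z10 uncovered — not redundant.
Drop P8: the rest still cover every zone — redundant.
1 redundant: P8.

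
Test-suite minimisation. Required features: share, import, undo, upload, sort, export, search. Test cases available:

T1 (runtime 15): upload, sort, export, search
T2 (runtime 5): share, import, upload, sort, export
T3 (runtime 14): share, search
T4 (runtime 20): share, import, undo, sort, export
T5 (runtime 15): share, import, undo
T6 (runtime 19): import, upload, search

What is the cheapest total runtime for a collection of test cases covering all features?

30

T1, T5 cover every feature at runtime 15 + 15 = 30.
Any cover uses at least 2 test cases; among all covering selections none totals below 30.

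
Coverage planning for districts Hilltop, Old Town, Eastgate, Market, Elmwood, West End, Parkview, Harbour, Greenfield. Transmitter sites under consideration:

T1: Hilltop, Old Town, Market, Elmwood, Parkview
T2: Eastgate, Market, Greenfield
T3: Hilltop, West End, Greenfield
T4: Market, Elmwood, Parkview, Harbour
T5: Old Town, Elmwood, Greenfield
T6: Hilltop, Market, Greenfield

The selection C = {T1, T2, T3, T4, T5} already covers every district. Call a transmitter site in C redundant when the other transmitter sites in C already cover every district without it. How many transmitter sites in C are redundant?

Drop T1: the rest still cover every district — redundant.
Drop T2: Eastgate uncovered — not redundant.
Drop T3: West End uncovered — not redundant.
Drop T4: Harbour uncovered — not redundant.
Drop T5: the rest still cover every district — redundant.
2 redundant: T1, T5.

2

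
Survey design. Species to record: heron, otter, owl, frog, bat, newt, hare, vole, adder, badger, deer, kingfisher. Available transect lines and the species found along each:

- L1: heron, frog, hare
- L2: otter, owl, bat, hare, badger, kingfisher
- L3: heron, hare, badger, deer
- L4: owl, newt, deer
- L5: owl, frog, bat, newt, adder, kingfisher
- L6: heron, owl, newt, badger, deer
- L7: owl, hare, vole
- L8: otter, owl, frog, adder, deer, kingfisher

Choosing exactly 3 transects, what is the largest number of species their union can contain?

Choosing L2, L3, L5 covers {heron, otter, owl, frog, bat, newt, hare, adder, badger, deer, kingfisher} — 11 species.
No choice of 3 transects does better; here vole is left uncovered.

11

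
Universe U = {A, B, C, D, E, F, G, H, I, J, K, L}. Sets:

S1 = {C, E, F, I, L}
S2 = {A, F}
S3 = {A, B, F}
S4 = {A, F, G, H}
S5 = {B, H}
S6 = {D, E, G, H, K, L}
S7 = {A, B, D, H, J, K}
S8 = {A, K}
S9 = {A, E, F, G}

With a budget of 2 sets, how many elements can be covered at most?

Choosing S1, S7 covers {A, B, C, D, E, F, H, I, J, K, L} — 11 elements.
No choice of 2 sets does better; here G is left uncovered.

11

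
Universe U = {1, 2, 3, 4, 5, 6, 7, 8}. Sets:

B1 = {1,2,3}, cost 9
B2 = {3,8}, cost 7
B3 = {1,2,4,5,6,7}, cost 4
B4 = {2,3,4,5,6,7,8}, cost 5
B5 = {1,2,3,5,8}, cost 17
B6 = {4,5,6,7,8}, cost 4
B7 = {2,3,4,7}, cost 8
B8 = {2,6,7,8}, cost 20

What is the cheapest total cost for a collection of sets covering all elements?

9

B3, B4 cover every element at cost 4 + 5 = 9.
Any cover uses at least 2 sets; among all covering selections none totals below 9.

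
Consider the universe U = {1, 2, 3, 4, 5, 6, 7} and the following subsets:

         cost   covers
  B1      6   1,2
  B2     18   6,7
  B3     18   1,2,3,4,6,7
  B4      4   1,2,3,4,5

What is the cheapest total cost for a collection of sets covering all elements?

22

B2, B4 cover every element at cost 18 + 4 = 22.
Any cover uses at least 2 sets; among all covering selections none totals below 22.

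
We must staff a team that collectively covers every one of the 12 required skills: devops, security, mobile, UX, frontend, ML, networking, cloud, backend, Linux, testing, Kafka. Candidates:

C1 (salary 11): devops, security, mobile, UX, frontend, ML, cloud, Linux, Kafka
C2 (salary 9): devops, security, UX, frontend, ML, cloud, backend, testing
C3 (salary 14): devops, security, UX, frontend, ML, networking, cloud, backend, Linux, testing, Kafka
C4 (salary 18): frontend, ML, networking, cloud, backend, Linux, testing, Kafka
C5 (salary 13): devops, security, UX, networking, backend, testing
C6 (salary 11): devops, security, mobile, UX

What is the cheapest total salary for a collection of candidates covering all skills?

24

C1, C5 cover every skill at salary 11 + 13 = 24.
Any cover uses at least 2 candidates; among all covering selections none totals below 24.
Greedy by coverage-per-salary would pick C2, C1, C5 for 33 — worse than the optimum 24.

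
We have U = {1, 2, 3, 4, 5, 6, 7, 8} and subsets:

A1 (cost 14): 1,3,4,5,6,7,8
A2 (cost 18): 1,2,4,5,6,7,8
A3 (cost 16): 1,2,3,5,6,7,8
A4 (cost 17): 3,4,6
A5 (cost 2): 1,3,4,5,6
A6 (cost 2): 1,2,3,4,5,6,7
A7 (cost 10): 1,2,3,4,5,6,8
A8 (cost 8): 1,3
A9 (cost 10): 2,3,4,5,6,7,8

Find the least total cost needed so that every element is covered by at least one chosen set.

A5, A9 cover every element at cost 2 + 10 = 12.
Any cover uses at least 2 sets; among all covering selections none totals below 12.

12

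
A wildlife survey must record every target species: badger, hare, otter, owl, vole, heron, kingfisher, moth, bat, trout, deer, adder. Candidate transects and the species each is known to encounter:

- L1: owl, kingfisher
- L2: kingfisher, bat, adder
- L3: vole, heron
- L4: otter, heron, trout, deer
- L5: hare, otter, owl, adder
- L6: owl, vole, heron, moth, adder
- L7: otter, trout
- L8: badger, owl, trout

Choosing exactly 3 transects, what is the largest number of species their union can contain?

10

Choosing L2, L4, L6 covers {otter, owl, vole, heron, kingfisher, moth, bat, trout, deer, adder} — 10 species.
No choice of 3 transects does better; here badger, hare are left uncovered.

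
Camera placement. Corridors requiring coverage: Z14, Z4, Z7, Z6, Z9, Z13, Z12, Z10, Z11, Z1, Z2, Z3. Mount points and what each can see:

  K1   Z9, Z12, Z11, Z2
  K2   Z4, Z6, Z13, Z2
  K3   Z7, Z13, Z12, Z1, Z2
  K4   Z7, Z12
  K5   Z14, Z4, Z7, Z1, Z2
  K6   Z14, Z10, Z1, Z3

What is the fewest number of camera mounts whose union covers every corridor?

K1, K2, K3, K6 together cover {Z14, Z4, Z7, Z6, Z9, Z13, Z12, Z10, Z11, Z1, Z2, Z3} — every corridor.
No 3 of the 6 camera mounts cover everything (all 20 triples fall short), so 4 is minimum.

4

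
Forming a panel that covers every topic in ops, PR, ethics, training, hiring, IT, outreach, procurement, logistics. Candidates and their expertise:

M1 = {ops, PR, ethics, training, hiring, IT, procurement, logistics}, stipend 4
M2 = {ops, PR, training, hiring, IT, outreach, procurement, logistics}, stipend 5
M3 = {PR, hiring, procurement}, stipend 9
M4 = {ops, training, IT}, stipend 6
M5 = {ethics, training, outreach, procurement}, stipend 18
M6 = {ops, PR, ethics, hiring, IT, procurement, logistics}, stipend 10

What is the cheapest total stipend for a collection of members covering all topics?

9

M1, M2 cover every topic at stipend 4 + 5 = 9.
Any cover uses at least 2 members; among all covering selections none totals below 9.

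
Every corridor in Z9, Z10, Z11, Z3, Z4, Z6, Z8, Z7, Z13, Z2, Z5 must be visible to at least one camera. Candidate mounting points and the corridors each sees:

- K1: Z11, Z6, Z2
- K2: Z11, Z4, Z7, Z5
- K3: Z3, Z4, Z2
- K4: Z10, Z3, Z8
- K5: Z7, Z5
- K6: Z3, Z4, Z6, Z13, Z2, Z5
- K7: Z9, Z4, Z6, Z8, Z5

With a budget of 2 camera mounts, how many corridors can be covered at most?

Choosing K2, K6 covers {Z11, Z3, Z4, Z6, Z7, Z13, Z2, Z5} — 8 corridors.
No choice of 2 camera mounts does better; here Z9, Z10, Z8 are left uncovered.

8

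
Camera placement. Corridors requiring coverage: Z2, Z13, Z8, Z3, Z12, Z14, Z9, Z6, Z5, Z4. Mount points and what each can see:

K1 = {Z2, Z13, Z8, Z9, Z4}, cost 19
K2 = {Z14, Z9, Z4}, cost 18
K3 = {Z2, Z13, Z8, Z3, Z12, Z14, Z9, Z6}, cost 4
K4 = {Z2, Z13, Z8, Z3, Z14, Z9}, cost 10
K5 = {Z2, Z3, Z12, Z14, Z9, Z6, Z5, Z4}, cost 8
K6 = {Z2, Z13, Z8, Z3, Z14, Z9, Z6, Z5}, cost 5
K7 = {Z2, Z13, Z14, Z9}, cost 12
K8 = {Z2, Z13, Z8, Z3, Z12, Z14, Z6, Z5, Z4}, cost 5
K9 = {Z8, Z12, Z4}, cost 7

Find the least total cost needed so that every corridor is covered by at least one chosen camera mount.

9

K3, K8 cover every corridor at cost 4 + 5 = 9.
Any cover uses at least 2 camera mounts; among all covering selections none totals below 9.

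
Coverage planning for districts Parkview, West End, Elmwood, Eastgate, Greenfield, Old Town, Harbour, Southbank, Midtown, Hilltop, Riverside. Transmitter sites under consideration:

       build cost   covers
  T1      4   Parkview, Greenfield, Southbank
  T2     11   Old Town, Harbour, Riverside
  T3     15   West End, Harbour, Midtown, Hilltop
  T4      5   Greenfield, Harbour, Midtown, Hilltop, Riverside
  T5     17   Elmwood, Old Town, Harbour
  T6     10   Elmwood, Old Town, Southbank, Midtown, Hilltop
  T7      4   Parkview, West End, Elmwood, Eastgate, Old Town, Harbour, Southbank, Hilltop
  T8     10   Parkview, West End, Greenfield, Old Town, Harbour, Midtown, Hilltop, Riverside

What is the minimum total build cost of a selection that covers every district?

T4, T7 cover every district at build cost 5 + 4 = 9.
Any cover uses at least 2 transmitter sites; among all covering selections none totals below 9.

9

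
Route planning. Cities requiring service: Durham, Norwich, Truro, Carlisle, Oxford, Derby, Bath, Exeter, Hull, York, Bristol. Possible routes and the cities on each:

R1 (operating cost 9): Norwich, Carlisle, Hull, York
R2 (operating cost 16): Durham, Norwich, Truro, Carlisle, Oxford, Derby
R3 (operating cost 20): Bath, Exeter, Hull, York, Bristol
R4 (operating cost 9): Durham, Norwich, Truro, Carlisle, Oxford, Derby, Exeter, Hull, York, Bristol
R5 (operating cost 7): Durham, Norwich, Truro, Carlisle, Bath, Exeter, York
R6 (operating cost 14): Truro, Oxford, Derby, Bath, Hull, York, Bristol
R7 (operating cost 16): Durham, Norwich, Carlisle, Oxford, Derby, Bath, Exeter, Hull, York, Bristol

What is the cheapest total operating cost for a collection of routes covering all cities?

R4, R5 cover every city at operating cost 9 + 7 = 16.
Any cover uses at least 2 routes; among all covering selections none totals below 16.

16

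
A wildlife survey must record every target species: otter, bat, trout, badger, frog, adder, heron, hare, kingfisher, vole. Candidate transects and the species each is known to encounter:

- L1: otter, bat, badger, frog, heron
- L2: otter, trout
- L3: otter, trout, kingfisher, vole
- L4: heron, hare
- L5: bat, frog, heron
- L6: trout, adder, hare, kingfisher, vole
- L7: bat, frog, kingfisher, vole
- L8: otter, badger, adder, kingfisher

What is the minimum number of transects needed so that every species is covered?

L1, L6 together cover {otter, bat, trout, badger, frog, adder, heron, hare, kingfisher, vole} — every species.
No single transect contains all 10 species, so 2 is optimal.

2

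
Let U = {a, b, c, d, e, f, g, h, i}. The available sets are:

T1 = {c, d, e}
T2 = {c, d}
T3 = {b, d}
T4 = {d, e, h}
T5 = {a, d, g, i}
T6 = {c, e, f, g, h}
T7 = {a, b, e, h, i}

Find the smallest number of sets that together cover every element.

T1, T6, T7 together cover {a, b, c, d, e, f, g, h, i} — every element.
No 2 of the 7 sets cover everything (all 21 pairs fall short), so 3 is minimum.

3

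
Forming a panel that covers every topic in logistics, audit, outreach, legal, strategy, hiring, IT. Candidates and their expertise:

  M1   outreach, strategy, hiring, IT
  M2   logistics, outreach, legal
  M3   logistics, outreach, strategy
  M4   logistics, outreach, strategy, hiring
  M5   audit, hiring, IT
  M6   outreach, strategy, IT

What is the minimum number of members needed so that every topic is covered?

3

M1, M2, M5 together cover {logistics, audit, outreach, legal, strategy, hiring, IT} — every topic.
No 2 of the 6 members cover everything (all 15 pairs fall short), so 3 is minimum.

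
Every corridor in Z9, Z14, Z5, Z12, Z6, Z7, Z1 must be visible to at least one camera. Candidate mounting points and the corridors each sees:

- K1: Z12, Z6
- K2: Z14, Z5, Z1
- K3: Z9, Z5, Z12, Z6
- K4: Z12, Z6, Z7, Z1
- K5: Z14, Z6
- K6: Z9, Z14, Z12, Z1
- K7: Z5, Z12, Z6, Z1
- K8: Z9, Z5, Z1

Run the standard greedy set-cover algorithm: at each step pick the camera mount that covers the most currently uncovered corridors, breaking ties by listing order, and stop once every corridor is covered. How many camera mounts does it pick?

3

Pick 1: K3 covers 4 new corridors (Z9, Z5, Z12, Z6).
Pick 2: K2 covers 2 new corridors (Z14, Z1).
Pick 3: K4 covers 1 new corridors (Z7).
Greedy uses 3 camera mounts.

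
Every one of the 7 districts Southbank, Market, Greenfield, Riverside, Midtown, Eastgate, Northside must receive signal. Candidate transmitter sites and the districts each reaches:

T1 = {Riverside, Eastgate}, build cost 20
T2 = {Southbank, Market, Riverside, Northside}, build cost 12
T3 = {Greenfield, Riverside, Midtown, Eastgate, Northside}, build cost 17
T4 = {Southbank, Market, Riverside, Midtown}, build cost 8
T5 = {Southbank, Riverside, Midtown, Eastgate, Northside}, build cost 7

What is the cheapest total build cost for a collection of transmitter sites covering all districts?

T3, T4 cover every district at build cost 17 + 8 = 25.
Any cover uses at least 2 transmitter sites; among all covering selections none totals below 25.
Greedy by coverage-per-build cost would pick T5, T4, T3 for 32 — worse than the optimum 25.

25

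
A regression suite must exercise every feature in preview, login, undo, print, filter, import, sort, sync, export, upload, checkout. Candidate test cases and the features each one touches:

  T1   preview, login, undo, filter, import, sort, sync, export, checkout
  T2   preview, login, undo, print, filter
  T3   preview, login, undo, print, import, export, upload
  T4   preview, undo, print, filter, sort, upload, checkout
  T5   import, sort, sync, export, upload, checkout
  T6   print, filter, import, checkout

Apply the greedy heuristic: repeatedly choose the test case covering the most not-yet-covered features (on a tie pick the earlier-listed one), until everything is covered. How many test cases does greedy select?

Pick 1: T1 covers 9 new features (preview, login, undo, filter, import, sort, sync, export, checkout).
Pick 2: T3 covers 2 new features (print, upload).
Greedy uses 2 test cases.

2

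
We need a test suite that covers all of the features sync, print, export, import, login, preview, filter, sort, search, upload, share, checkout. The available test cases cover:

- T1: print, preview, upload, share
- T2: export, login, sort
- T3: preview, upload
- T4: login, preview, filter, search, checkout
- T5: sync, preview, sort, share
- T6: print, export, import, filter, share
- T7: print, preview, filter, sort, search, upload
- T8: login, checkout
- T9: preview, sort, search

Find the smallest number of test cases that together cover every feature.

4

T1, T4, T5, T6 together cover {sync, print, export, import, login, preview, filter, sort, search, upload, share, checkout} — every feature.
No 3 of the 9 test cases cover everything (all 84 triples fall short), so 4 is minimum.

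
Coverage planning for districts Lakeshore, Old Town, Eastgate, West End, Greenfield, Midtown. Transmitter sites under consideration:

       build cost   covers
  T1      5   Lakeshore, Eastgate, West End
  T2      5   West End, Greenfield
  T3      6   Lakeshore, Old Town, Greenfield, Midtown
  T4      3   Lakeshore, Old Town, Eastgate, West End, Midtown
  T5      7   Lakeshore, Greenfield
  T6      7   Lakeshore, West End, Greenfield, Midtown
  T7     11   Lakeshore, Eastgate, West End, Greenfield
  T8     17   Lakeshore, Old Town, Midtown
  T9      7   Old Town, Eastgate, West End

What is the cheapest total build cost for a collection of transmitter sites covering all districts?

8

T2, T4 cover every district at build cost 5 + 3 = 8.
Any cover uses at least 2 transmitter sites; among all covering selections none totals below 8.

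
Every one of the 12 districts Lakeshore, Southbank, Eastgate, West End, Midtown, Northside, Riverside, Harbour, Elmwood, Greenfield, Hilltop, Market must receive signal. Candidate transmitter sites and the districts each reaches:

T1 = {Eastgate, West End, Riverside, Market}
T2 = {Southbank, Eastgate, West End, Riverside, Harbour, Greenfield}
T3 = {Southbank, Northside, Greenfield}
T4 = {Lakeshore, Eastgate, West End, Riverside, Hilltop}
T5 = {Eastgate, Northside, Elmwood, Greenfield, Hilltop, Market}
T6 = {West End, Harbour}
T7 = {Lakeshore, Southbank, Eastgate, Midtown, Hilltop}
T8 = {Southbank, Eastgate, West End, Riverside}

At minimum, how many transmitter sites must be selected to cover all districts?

T2, T5, T7 together cover {Lakeshore, Southbank, Eastgate, West End, Midtown, Northside, Riverside, Harbour, Elmwood, Greenfield, Hilltop, Market} — every district.
No 2 of the 8 transmitter sites cover everything (all 28 pairs fall short), so 3 is minimum.

3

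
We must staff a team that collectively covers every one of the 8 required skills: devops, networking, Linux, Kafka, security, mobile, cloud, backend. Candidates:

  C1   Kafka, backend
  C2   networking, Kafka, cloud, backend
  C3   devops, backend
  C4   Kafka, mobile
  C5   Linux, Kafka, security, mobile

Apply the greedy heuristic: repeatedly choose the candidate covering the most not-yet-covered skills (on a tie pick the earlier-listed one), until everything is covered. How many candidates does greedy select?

3

Pick 1: C2 covers 4 new skills (networking, Kafka, cloud, backend).
Pick 2: C5 covers 3 new skills (Linux, security, mobile).
Pick 3: C3 covers 1 new skills (devops).
Greedy uses 3 candidates.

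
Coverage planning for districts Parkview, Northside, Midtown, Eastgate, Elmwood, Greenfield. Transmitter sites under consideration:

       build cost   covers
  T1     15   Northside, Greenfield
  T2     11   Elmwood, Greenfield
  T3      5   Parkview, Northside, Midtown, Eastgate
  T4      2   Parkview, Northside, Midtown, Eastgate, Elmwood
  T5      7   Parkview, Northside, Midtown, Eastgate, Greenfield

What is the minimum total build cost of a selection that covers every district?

T4, T5 cover every district at build cost 2 + 7 = 9.
Any cover uses at least 2 transmitter sites; among all covering selections none totals below 9.

9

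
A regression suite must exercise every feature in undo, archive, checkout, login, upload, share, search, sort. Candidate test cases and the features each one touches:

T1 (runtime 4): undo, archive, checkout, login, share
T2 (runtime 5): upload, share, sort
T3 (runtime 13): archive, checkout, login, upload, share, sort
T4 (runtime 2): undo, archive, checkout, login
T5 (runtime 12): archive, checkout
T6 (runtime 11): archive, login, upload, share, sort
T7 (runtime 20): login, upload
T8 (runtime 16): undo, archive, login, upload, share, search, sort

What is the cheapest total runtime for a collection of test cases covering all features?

18

T4, T8 cover every feature at runtime 2 + 16 = 18.
Any cover uses at least 2 test cases; among all covering selections none totals below 18.
Greedy by coverage-per-runtime would pick T4, T2, T8 for 23 — worse than the optimum 18.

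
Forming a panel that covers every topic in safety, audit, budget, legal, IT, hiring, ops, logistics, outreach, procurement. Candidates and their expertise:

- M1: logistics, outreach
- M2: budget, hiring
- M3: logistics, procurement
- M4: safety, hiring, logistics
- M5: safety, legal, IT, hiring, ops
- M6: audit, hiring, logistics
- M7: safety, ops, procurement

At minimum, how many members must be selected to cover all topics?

M1, M2, M3, M5, M6 together cover {safety, audit, budget, legal, IT, hiring, ops, logistics, outreach, procurement} — every topic.
No 4 of the 7 members cover everything (all 35 size-4 selections fall short), so 5 is minimum.

5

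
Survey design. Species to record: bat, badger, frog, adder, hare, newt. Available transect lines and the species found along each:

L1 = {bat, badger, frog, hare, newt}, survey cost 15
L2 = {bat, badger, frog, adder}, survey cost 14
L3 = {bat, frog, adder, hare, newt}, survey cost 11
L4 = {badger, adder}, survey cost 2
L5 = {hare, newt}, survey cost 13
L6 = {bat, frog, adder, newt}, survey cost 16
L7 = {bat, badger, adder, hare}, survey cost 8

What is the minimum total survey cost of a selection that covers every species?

L3, L4 cover every species at survey cost 11 + 2 = 13.
Any cover uses at least 2 transects; among all covering selections none totals below 13.

13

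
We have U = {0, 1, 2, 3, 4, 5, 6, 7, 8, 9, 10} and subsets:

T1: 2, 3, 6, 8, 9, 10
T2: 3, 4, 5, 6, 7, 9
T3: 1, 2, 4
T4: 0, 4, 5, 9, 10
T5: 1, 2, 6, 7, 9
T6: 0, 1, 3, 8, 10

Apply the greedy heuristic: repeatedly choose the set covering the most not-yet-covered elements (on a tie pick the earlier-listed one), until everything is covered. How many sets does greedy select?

3

Pick 1: T1 covers 6 new elements (2, 3, 6, 8, 9, 10).
Pick 2: T2 covers 3 new elements (4, 5, 7).
Pick 3: T6 covers 2 new elements (0, 1).
Greedy uses 3 sets.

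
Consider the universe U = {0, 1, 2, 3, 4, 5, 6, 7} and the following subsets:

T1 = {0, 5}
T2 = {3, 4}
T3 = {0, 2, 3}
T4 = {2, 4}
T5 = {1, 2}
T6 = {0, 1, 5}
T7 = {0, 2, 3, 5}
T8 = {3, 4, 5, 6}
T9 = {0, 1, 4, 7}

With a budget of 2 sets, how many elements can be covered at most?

7

Choosing T7, T9 covers {0, 1, 2, 3, 4, 5, 7} — 7 elements.
No choice of 2 sets does better; here 6 is left uncovered.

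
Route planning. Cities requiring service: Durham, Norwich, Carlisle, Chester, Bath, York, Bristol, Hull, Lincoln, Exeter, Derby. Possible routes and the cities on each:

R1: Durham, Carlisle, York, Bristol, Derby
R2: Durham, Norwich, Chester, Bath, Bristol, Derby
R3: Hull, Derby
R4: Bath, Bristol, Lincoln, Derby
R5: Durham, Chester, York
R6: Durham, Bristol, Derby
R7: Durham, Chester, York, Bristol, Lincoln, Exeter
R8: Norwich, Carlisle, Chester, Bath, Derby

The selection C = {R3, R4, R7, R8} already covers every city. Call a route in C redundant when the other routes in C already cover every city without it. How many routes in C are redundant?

Drop R3: Hull uncovered — not redundant.
Drop R4: the rest still cover every city — redundant.
Drop R7: Durham, York, Exeter uncovered — not redundant.
Drop R8: Norwich, Carlisle uncovered — not redundant.
1 redundant: R4.

1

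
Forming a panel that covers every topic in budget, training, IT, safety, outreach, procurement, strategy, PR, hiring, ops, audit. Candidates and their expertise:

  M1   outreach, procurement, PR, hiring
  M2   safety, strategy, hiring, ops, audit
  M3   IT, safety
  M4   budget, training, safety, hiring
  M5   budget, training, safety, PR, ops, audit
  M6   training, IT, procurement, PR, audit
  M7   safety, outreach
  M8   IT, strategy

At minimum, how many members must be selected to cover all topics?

3

M1, M5, M8 together cover {budget, training, IT, safety, outreach, procurement, strategy, PR, hiring, ops, audit} — every topic.
No 2 of the 8 members cover everything (all 28 pairs fall short), so 3 is minimum.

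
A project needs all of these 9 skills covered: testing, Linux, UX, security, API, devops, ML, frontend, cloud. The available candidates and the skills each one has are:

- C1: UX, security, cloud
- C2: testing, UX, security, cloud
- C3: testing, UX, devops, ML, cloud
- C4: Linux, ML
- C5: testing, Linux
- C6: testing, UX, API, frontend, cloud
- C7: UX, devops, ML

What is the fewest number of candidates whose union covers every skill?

4

C1, C3, C4, C6 together cover {testing, Linux, UX, security, API, devops, ML, frontend, cloud} — every skill.
No 3 of the 7 candidates cover everything (all 35 triples fall short), so 4 is minimum.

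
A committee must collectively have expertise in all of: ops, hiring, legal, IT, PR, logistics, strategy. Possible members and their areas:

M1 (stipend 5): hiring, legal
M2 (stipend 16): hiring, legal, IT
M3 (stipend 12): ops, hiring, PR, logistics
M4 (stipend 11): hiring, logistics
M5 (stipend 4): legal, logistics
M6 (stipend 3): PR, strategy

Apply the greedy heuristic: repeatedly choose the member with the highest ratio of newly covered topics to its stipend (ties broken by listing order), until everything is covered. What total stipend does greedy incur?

40

Pick 1: M6 adds 2 new (PR, strategy) at stipend 3 (ratio 2/3).
Pick 2: M5 adds 2 new (legal, logistics) at stipend 4 (ratio 2/4).
Pick 3: M1 adds 1 new (hiring) at stipend 5 (ratio 1/5).
Pick 4: M3 adds 1 new (ops) at stipend 12 (ratio 1/12).
Pick 5: M2 adds 1 new (IT) at stipend 16 (ratio 1/16).
Greedy total stipend: 3 + 4 + 5 + 12 + 16 = 40. (The true optimum is 31, so greedy overshoots here.)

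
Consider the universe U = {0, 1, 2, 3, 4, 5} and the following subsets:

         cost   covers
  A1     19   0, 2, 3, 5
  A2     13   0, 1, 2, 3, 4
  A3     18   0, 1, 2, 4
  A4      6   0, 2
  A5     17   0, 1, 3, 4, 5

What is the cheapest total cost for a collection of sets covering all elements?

23

A4, A5 cover every element at cost 6 + 17 = 23.
Any cover uses at least 2 sets; among all covering selections none totals below 23.
Greedy by coverage-per-cost would pick A2, A5 for 30 — worse than the optimum 23.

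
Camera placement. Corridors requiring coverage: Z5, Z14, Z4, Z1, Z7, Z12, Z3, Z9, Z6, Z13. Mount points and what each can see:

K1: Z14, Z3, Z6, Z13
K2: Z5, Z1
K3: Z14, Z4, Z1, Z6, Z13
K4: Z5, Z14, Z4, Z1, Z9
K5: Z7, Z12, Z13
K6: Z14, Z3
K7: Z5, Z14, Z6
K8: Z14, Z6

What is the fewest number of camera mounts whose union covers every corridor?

K1, K4, K5 together cover {Z5, Z14, Z4, Z1, Z7, Z12, Z3, Z9, Z6, Z13} — every corridor.
No 2 of the 8 camera mounts cover everything (all 28 pairs fall short), so 3 is minimum.
Greedy (largest uncovered first) would take K3, K4, K5, K1 — 4 camera mounts — but 3 suffice.

3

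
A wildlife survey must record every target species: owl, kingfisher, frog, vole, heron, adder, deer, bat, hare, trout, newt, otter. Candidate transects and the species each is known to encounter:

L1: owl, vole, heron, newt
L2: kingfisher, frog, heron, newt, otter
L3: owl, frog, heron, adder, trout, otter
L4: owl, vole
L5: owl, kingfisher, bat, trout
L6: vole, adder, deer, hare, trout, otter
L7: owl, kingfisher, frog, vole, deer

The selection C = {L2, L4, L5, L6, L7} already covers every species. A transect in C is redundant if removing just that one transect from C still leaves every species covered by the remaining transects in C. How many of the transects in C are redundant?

Drop L2: heron, newt uncovered — not redundant.
Drop L4: the rest still cover every species — redundant.
Drop L5: bat uncovered — not redundant.
Drop L6: adder, hare uncovered — not redundant.
Drop L7: the rest still cover every species — redundant.
2 redundant: L4, L7.

2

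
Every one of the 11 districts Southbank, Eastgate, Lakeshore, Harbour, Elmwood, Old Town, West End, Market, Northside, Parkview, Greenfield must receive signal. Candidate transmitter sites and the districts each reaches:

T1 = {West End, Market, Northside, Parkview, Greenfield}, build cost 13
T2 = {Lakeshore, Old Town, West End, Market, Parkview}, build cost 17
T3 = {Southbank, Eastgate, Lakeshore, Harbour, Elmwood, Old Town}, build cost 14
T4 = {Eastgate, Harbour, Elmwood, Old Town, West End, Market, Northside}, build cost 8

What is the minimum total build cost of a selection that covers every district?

27

T1, T3 cover every district at build cost 13 + 14 = 27.
Any cover uses at least 2 transmitter sites; among all covering selections none totals below 27.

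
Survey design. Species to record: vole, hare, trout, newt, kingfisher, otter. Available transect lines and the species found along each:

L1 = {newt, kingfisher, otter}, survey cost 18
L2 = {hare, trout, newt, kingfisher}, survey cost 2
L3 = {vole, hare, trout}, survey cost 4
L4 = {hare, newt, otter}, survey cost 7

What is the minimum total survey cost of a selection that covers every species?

L2, L3, L4 cover every species at survey cost 2 + 4 + 7 = 13.
Any cover uses at least 2 transects; among all covering selections none totals below 13.

13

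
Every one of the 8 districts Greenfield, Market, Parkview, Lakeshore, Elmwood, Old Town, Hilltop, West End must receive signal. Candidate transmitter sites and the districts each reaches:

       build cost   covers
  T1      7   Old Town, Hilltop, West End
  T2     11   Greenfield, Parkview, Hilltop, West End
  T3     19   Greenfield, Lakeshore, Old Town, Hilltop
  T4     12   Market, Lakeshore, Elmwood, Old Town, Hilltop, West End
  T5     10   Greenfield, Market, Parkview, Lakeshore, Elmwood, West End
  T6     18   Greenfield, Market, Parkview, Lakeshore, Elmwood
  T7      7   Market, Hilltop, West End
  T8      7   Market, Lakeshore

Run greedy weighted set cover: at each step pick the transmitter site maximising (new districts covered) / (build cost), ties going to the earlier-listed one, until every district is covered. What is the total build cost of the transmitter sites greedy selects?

Pick 1: T5 adds 6 new (Greenfield, Market, Parkview, Lakeshore, Elmwood, West End) at build cost 10 (ratio 6/10).
Pick 2: T1 adds 2 new (Old Town, Hilltop) at build cost 7 (ratio 2/7).
Greedy total build cost: 10 + 7 = 17.

17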